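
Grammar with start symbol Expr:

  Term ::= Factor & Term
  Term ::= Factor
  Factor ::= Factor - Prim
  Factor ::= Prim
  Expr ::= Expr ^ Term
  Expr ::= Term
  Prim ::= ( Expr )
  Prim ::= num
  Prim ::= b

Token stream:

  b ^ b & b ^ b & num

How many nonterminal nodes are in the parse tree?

[Expr [Expr [Expr [Term [Factor [Prim b]]]] ^ [Term [Factor [Prim b]] & [Term [Factor [Prim b]]]]] ^ [Term [Factor [Prim b]] & [Term [Factor [Prim num]]]]]

18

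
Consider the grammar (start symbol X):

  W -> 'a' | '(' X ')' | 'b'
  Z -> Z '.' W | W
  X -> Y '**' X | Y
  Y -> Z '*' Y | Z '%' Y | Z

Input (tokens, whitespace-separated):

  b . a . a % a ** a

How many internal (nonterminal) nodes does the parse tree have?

[X [Y [Z [Z [Z [W b]] . [W a]] . [W a]] % [Y [Z [W a]]]] ** [X [Y [Z [W a]]]]]

15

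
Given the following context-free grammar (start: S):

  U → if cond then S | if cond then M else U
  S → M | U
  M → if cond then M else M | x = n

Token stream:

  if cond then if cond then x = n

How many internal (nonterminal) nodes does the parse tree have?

[S [U if cond then [S [U if cond then [S [M x = n]]]]]]

6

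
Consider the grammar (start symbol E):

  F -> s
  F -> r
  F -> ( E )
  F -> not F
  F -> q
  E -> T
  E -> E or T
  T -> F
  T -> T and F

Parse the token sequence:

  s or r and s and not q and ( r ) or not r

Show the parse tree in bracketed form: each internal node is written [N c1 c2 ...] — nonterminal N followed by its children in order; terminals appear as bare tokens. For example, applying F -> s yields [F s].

[E [E [E [T [F s]]] or [T [T [T [T [F r]] and [F s]] and [F not [F q]]] and [F ( [E [T [F r]]] )]]] or [T [F not [F r]]]]

E
E or T
E or T or T
T or T or T
F or T or T
s or T or T
s or T and F or T
s or T and F and F or T
s or T and F and F and F or T
s or F and F and F and F or T
s or r and F and F and F or T
s or r and s and F and F or T
s or r and s and not F and F or T
s or r and s and not q and F or T
s or r and s and not q and ( E ) or T
s or r and s and not q and ( T ) or T
s or r and s and not q and ( F ) or T
s or r and s and not q and ( r ) or T
s or r and s and not q and ( r ) or F
s or r and s and not q and ( r ) or not F
s or r and s and not q and ( r ) or not r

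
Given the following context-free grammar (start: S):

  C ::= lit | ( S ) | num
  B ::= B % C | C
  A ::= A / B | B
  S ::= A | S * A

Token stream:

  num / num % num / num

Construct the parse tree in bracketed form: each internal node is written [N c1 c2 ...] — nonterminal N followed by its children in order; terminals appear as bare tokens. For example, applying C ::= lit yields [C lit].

[S [A [A [A [B [C num]]] / [B [B [C num]] % [C num]]] / [B [C num]]]]

S
A
A / B
A / B / B
B / B / B
C / B / B
num / B / B
num / B % C / B
num / C % C / B
num / num % C / B
num / num % num / B
num / num % num / C
num / num % num / num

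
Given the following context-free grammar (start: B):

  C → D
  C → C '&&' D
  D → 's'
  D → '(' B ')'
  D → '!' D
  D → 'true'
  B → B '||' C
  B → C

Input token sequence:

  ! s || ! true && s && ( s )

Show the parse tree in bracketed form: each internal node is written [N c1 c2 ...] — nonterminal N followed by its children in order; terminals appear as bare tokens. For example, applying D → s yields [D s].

[B [B [C [D ! [D s]]]] || [C [C [C [D ! [D true]]] && [D s]] && [D ( [B [C [D s]]] )]]]

B
B || C
C || C
D || C
! D || C
! s || C
! s || C && D
! s || C && D && D
! s || D && D && D
! s || ! D && D && D
! s || ! true && D && D
! s || ! true && s && D
! s || ! true && s && ( B )
! s || ! true && s && ( C )
! s || ! true && s && ( D )
! s || ! true && s && ( s )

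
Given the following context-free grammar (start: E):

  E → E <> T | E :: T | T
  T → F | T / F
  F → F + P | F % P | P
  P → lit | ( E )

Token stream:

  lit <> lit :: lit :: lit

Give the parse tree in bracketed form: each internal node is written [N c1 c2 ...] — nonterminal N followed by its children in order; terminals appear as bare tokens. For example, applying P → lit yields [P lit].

[E [E [E [E [T [F [P lit]]]] <> [T [F [P lit]]]] :: [T [F [P lit]]]] :: [T [F [P lit]]]]

E
E :: T
E :: T :: T
E <> T :: T :: T
T <> T :: T :: T
F <> T :: T :: T
P <> T :: T :: T
lit <> T :: T :: T
lit <> F :: T :: T
lit <> P :: T :: T
lit <> lit :: T :: T
lit <> lit :: F :: T
lit <> lit :: P :: T
lit <> lit :: lit :: T
lit <> lit :: lit :: F
lit <> lit :: lit :: P
lit <> lit :: lit :: lit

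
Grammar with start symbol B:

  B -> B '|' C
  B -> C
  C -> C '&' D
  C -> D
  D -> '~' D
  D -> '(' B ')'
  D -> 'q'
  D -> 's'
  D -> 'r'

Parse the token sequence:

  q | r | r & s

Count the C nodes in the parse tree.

[B [B [B [C [D q]]] | [C [D r]]] | [C [C [D r]] & [D s]]]

4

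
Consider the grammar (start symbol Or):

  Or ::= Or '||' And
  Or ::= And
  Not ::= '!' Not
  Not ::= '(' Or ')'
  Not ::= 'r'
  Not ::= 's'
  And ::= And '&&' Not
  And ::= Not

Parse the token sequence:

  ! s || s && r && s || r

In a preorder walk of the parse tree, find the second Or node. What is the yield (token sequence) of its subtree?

! s || s && r && s

[Or [Or [Or [And [Not ! [Not s]]]] || [And [And [And [Not s]] && [Not r]] && [Not s]]] || [And [Not r]]]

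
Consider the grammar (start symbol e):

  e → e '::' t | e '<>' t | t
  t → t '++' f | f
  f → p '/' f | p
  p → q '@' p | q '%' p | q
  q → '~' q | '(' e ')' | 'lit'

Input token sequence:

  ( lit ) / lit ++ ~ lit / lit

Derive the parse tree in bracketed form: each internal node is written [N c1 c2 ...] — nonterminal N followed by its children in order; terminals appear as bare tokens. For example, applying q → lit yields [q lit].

[e [t [t [f [p [q ( [e [t [f [p [q lit]]]]] )]] / [f [p [q lit]]]]] ++ [f [p [q ~ [q lit]]] / [f [p [q lit]]]]]]

e
t
t ++ f
f ++ f
p / f ++ f
q / f ++ f
( e ) / f ++ f
( t ) / f ++ f
( f ) / f ++ f
( p ) / f ++ f
( q ) / f ++ f
( lit ) / f ++ f
( lit ) / p ++ f
( lit ) / q ++ f
( lit ) / lit ++ f
( lit ) / lit ++ p / f
( lit ) / lit ++ q / f
( lit ) / lit ++ ~ q / f
( lit ) / lit ++ ~ lit / f
( lit ) / lit ++ ~ lit / p
( lit ) / lit ++ ~ lit / q
( lit ) / lit ++ ~ lit / lit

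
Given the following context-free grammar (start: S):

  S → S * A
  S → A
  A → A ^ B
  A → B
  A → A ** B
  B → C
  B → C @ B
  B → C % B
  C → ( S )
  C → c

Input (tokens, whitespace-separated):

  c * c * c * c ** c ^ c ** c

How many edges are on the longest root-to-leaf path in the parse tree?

[S [S [S [S [A [B [C c]]]] * [A [B [C c]]]] * [A [B [C c]]]] * [A [A [A [A [B [C c]]] ** [B [C c]]] ^ [B [C c]]] ** [B [C c]]]]

7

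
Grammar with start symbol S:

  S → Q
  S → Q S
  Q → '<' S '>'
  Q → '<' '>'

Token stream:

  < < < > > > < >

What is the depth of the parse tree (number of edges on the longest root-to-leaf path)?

[S [Q < [S [Q < [S [Q < >]] >]] >] [S [Q < >]]]

6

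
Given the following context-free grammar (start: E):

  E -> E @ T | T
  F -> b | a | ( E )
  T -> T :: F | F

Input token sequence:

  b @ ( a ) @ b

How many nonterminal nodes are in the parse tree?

12

[E [E [E [T [F b]]] @ [T [F ( [E [T [F a]]] )]]] @ [T [F b]]]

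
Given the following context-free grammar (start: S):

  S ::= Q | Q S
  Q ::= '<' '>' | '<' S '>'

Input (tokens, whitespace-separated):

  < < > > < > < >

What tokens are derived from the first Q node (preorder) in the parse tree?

< < > >

[S [Q < [S [Q < >]] >] [S [Q < >] [S [Q < >]]]]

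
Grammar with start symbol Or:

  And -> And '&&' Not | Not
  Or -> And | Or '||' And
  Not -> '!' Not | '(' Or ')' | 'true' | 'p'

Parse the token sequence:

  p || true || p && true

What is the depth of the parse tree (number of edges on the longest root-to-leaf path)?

[Or [Or [Or [And [Not p]]] || [And [Not true]]] || [And [And [Not p]] && [Not true]]]

5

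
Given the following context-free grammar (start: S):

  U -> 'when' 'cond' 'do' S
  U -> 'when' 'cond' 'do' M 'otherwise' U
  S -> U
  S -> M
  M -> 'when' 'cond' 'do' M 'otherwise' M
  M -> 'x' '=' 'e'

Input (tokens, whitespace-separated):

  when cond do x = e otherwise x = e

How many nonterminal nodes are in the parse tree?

[S [M when cond do [M x = e] otherwise [M x = e]]]

4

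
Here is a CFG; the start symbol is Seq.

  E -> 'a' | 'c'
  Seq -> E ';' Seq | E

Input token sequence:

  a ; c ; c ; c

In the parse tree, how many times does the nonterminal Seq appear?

4

[Seq [E a] ; [Seq [E c] ; [Seq [E c] ; [Seq [E c]]]]]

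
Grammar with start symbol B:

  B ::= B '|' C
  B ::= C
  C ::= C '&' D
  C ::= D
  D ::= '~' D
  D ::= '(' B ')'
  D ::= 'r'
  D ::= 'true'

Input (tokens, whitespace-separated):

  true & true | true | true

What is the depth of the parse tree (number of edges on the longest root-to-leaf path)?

6

[B [B [B [C [C [D true]] & [D true]]] | [C [D true]]] | [C [D true]]]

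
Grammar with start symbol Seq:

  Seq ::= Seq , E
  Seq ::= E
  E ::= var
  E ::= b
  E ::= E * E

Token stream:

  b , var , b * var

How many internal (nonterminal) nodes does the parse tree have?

[Seq [Seq [Seq [E b]] , [E var]] , [E [E b] * [E var]]]

8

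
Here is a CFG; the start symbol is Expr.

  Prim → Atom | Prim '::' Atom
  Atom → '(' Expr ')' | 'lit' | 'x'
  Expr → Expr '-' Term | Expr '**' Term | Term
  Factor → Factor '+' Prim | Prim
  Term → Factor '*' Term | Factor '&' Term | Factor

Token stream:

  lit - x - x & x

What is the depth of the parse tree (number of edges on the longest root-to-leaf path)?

7

[Expr [Expr [Expr [Term [Factor [Prim [Atom lit]]]]] - [Term [Factor [Prim [Atom x]]]]] - [Term [Factor [Prim [Atom x]]] & [Term [Factor [Prim [Atom x]]]]]]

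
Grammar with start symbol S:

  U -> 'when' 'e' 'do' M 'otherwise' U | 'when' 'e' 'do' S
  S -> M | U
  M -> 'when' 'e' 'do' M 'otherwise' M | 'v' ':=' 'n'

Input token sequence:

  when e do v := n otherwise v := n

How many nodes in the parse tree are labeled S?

1

[S [M when e do [M v := n] otherwise [M v := n]]]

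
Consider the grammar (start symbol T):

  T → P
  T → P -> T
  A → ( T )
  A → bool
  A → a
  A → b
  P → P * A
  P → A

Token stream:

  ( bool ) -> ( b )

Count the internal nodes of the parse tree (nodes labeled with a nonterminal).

12

[T [P [A ( [T [P [A bool]]] )]] -> [T [P [A ( [T [P [A b]]] )]]]]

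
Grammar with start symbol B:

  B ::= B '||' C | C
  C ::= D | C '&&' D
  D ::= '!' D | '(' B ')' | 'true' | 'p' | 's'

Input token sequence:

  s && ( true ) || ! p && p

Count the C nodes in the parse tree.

[B [B [C [C [D s]] && [D ( [B [C [D true]]] )]]] || [C [C [D ! [D p]]] && [D p]]]

5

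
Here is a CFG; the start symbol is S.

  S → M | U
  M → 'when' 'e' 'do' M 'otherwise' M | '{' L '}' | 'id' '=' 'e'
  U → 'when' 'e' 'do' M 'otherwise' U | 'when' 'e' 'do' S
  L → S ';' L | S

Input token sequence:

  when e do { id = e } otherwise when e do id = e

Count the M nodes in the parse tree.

[S [U when e do [M { [L [S [M id = e]]] }] otherwise [U when e do [S [M id = e]]]]]

3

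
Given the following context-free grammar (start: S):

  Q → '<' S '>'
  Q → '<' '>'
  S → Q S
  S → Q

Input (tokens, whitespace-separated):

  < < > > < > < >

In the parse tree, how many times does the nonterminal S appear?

[S [Q < [S [Q < >]] >] [S [Q < >] [S [Q < >]]]]

4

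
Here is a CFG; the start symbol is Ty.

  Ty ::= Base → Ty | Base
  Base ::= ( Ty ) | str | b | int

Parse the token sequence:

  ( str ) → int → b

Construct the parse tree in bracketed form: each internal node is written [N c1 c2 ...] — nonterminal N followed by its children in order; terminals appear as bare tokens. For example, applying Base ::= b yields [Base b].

[Ty [Base ( [Ty [Base str]] )] → [Ty [Base int] → [Ty [Base b]]]]

Ty
Base → Ty
( Ty ) → Ty
( Base ) → Ty
( str ) → Ty
( str ) → Base → Ty
( str ) → int → Ty
( str ) → int → Base
( str ) → int → b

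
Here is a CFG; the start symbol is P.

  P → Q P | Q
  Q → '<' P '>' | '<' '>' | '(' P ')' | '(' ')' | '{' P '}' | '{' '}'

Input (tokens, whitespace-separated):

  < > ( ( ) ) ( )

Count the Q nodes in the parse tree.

4

[P [Q < >] [P [Q ( [P [Q ( )]] )] [P [Q ( )]]]]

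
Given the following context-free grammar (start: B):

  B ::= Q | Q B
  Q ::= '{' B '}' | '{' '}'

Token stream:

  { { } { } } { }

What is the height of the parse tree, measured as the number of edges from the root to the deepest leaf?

[B [Q { [B [Q { }] [B [Q { }]]] }] [B [Q { }]]]

5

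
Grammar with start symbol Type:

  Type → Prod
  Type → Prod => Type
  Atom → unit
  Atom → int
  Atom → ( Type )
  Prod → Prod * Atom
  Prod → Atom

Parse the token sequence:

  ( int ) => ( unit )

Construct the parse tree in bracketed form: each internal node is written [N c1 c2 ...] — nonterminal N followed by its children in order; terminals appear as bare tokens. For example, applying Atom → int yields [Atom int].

Type
Prod => Type
Atom => Type
( Type ) => Type
( Prod ) => Type
( Atom ) => Type
( int ) => Type
( int ) => Prod
( int ) => Atom
( int ) => ( Type )
( int ) => ( Prod )
( int ) => ( Atom )
( int ) => ( unit )

[Type [Prod [Atom ( [Type [Prod [Atom int]]] )]] => [Type [Prod [Atom ( [Type [Prod [Atom unit]]] )]]]]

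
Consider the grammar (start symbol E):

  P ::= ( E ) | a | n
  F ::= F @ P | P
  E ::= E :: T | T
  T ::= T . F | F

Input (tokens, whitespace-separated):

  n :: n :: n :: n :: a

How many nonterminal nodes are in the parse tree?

20

[E [E [E [E [E [T [F [P n]]]] :: [T [F [P n]]]] :: [T [F [P n]]]] :: [T [F [P n]]]] :: [T [F [P a]]]]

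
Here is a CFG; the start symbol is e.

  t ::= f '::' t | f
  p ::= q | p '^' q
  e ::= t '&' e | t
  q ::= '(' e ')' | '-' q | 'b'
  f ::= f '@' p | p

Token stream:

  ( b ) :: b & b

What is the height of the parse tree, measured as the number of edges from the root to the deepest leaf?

10

[e [t [f [p [q ( [e [t [f [p [q b]]]]] )]]] :: [t [f [p [q b]]]]] & [e [t [f [p [q b]]]]]]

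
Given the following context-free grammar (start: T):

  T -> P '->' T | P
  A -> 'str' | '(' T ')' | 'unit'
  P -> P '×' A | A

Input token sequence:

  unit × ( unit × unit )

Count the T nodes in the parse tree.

[T [P [P [A unit]] × [A ( [T [P [P [A unit]] × [A unit]]] )]]]

2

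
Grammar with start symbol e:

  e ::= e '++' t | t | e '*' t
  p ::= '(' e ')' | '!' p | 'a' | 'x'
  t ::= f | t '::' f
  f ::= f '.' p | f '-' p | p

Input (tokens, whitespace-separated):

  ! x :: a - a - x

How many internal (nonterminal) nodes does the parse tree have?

[e [t [t [f [p ! [p x]]]] :: [f [f [f [p a]] - [p a]] - [p x]]]]

12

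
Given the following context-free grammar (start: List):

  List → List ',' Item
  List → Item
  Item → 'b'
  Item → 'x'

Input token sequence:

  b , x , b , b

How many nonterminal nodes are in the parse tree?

8

[List [List [List [List [Item b]] , [Item x]] , [Item b]] , [Item b]]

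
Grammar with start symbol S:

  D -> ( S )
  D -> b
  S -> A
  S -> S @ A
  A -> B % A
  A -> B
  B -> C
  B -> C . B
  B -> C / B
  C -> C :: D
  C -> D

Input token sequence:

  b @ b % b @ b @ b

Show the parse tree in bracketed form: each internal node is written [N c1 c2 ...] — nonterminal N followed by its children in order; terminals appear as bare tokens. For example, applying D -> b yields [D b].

[S [S [S [S [A [B [C [D b]]]]] @ [A [B [C [D b]]] % [A [B [C [D b]]]]]] @ [A [B [C [D b]]]]] @ [A [B [C [D b]]]]]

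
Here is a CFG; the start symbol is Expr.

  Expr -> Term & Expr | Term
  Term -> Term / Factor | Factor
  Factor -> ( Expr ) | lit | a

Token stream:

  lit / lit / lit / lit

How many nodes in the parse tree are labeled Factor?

[Expr [Term [Term [Term [Term [Factor lit]] / [Factor lit]] / [Factor lit]] / [Factor lit]]]

4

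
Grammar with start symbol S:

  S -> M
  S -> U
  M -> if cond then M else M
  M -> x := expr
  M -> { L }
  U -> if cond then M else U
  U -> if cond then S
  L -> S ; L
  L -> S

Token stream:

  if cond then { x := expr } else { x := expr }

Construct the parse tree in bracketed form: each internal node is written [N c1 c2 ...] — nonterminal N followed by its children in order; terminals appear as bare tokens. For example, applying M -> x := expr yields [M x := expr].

[S [M if cond then [M { [L [S [M x := expr]]] }] else [M { [L [S [M x := expr]]] }]]]

S
M
if cond then M else M
if cond then { L } else M
if cond then { S } else M
if cond then { M } else M
if cond then { x := expr } else M
if cond then { x := expr } else { L }
if cond then { x := expr } else { S }
if cond then { x := expr } else { M }
if cond then { x := expr } else { x := expr }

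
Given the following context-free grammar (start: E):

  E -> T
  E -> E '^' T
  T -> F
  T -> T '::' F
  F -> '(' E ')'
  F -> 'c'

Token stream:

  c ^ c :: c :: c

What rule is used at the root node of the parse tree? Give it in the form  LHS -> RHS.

E -> E '^' T

[E [E [T [F c]]] ^ [T [T [T [F c]] :: [F c]] :: [F c]]]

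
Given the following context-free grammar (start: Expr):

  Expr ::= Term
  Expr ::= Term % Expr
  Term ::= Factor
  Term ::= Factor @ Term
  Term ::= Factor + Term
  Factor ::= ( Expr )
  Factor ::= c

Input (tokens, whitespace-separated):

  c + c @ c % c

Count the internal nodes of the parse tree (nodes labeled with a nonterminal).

[Expr [Term [Factor c] + [Term [Factor c] @ [Term [Factor c]]]] % [Expr [Term [Factor c]]]]

10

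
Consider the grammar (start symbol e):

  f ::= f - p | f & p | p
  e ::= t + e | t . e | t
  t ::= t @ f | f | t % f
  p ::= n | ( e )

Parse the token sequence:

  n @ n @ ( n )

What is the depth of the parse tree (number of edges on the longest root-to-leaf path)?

[e [t [t [t [f [p n]]] @ [f [p n]]] @ [f [p ( [e [t [f [p n]]]] )]]]]

8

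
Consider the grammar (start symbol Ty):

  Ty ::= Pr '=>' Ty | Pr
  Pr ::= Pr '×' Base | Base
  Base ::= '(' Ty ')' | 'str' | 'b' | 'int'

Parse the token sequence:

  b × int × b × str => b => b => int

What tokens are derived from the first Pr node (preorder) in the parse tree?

b × int × b × str

[Ty [Pr [Pr [Pr [Pr [Base b]] × [Base int]] × [Base b]] × [Base str]] => [Ty [Pr [Base b]] => [Ty [Pr [Base b]] => [Ty [Pr [Base int]]]]]]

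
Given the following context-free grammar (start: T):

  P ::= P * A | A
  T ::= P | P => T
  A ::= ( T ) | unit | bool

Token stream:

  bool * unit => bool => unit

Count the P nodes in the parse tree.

[T [P [P [A bool]] * [A unit]] => [T [P [A bool]] => [T [P [A unit]]]]]

4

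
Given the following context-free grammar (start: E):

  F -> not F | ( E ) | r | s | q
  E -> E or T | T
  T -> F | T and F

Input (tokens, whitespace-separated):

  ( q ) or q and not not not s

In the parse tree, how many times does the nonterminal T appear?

4

[E [E [T [F ( [E [T [F q]]] )]]] or [T [T [F q]] and [F not [F not [F not [F s]]]]]]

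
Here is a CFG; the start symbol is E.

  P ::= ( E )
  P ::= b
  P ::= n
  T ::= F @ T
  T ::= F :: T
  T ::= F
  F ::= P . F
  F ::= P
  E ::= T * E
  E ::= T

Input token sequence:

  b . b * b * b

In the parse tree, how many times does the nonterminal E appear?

3

[E [T [F [P b] . [F [P b]]]] * [E [T [F [P b]]] * [E [T [F [P b]]]]]]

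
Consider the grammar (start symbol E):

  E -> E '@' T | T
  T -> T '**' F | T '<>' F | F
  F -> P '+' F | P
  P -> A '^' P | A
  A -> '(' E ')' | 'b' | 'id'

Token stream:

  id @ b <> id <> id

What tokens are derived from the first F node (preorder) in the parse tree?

[E [E [T [F [P [A id]]]]] @ [T [T [T [F [P [A b]]]] <> [F [P [A id]]]] <> [F [P [A id]]]]]

id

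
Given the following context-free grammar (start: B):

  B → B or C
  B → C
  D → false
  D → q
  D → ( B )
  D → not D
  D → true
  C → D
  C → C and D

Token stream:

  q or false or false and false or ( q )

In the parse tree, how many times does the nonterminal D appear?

6

[B [B [B [B [C [D q]]] or [C [D false]]] or [C [C [D false]] and [D false]]] or [C [D ( [B [C [D q]]] )]]]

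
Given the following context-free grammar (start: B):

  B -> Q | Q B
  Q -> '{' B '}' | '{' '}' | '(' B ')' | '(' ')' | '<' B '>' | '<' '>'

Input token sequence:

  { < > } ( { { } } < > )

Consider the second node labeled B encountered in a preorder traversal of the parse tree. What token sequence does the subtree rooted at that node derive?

[B [Q { [B [Q < >]] }] [B [Q ( [B [Q { [B [Q { }]] }] [B [Q < >]]] )]]]

< >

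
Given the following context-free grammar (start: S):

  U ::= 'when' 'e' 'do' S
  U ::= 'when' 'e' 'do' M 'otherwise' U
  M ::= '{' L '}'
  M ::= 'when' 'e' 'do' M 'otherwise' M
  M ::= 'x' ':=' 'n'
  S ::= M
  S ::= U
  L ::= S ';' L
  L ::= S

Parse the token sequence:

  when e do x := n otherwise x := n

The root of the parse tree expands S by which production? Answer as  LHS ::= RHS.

S ::= M

[S [M when e do [M x := n] otherwise [M x := n]]]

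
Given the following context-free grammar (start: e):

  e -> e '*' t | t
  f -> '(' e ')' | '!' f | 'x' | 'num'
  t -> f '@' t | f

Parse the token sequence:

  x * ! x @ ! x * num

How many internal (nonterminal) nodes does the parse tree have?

[e [e [e [t [f x]]] * [t [f ! [f x]] @ [t [f ! [f x]]]]] * [t [f num]]]

13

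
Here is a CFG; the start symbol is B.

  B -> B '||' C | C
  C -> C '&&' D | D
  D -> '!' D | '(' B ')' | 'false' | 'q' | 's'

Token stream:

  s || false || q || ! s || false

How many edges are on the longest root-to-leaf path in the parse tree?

[B [B [B [B [B [C [D s]]] || [C [D false]]] || [C [D q]]] || [C [D ! [D s]]]] || [C [D false]]]

7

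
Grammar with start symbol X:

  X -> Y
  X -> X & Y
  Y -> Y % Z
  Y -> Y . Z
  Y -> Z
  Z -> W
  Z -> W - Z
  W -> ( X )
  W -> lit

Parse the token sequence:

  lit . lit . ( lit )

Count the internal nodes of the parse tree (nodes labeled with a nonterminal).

[X [Y [Y [Y [Z [W lit]]] . [Z [W lit]]] . [Z [W ( [X [Y [Z [W lit]]]] )]]]]

14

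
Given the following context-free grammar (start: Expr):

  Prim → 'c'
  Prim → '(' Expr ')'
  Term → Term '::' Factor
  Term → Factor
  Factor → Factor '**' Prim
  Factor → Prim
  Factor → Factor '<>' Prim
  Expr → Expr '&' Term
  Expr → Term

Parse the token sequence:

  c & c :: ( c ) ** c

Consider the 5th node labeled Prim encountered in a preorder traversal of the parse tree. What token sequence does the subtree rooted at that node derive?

[Expr [Expr [Term [Factor [Prim c]]]] & [Term [Term [Factor [Prim c]]] :: [Factor [Factor [Prim ( [Expr [Term [Factor [Prim c]]]] )]] ** [Prim c]]]]

c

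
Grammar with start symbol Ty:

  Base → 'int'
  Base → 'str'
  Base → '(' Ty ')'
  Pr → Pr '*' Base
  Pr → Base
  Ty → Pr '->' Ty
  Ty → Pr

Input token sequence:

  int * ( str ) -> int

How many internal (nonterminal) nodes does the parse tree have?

[Ty [Pr [Pr [Base int]] * [Base ( [Ty [Pr [Base str]]] )]] -> [Ty [Pr [Base int]]]]

11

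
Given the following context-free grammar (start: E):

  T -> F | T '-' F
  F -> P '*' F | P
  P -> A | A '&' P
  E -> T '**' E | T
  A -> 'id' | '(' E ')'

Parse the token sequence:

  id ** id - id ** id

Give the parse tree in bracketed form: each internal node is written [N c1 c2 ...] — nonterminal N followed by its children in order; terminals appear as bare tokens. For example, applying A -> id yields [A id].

[E [T [F [P [A id]]]] ** [E [T [T [F [P [A id]]]] - [F [P [A id]]]] ** [E [T [F [P [A id]]]]]]]

E
T ** E
F ** E
P ** E
A ** E
id ** E
id ** T ** E
id ** T - F ** E
id ** F - F ** E
id ** P - F ** E
id ** A - F ** E
id ** id - F ** E
id ** id - P ** E
id ** id - A ** E
id ** id - id ** E
id ** id - id ** T
id ** id - id ** F
id ** id - id ** P
id ** id - id ** A
id ** id - id ** id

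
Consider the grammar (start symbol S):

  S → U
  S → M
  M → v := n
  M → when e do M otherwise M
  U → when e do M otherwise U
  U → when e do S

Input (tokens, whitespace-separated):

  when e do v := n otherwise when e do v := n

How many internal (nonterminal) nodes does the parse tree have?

6

[S [U when e do [M v := n] otherwise [U when e do [S [M v := n]]]]]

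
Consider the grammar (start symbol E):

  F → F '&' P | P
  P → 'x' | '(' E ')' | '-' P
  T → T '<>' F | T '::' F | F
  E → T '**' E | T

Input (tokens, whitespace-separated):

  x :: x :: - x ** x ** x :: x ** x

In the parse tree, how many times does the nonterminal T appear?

7

[E [T [T [T [F [P x]]] :: [F [P x]]] :: [F [P - [P x]]]] ** [E [T [F [P x]]] ** [E [T [T [F [P x]]] :: [F [P x]]] ** [E [T [F [P x]]]]]]]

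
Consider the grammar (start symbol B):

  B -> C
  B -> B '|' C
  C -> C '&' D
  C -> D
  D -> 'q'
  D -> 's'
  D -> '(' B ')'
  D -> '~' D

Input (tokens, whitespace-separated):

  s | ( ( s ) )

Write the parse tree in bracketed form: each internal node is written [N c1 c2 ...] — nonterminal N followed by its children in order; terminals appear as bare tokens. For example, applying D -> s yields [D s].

[B [B [C [D s]]] | [C [D ( [B [C [D ( [B [C [D s]]] )]]] )]]]

B
B | C
C | C
D | C
s | C
s | D
s | ( B )
s | ( C )
s | ( D )
s | ( ( B ) )
s | ( ( C ) )
s | ( ( D ) )
s | ( ( s ) )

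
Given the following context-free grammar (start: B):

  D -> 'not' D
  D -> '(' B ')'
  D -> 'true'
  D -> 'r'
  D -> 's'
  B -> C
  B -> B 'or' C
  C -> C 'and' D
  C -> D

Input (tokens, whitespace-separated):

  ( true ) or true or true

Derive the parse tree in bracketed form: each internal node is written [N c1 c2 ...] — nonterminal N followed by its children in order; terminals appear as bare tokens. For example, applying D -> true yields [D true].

B
B or C
B or C or C
C or C or C
D or C or C
( B ) or C or C
( C ) or C or C
( D ) or C or C
( true ) or C or C
( true ) or D or C
( true ) or true or C
( true ) or true or D
( true ) or true or true

[B [B [B [C [D ( [B [C [D true]]] )]]] or [C [D true]]] or [C [D true]]]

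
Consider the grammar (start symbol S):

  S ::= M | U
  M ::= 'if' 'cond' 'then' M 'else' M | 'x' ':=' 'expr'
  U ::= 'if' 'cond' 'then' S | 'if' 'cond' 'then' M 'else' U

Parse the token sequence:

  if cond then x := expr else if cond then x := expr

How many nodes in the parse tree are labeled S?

[S [U if cond then [M x := expr] else [U if cond then [S [M x := expr]]]]]

2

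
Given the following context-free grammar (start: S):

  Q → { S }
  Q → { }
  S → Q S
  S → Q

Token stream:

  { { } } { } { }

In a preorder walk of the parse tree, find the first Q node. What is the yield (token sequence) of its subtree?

[S [Q { [S [Q { }]] }] [S [Q { }] [S [Q { }]]]]

{ { } }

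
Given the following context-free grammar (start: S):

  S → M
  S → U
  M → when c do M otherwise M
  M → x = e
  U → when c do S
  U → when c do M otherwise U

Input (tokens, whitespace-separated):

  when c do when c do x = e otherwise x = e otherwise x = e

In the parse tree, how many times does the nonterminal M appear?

5

[S [M when c do [M when c do [M x = e] otherwise [M x = e]] otherwise [M x = e]]]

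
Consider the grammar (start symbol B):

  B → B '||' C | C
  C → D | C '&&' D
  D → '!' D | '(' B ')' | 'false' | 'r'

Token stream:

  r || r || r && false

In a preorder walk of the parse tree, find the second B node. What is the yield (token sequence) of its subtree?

[B [B [B [C [D r]]] || [C [D r]]] || [C [C [D r]] && [D false]]]

r || r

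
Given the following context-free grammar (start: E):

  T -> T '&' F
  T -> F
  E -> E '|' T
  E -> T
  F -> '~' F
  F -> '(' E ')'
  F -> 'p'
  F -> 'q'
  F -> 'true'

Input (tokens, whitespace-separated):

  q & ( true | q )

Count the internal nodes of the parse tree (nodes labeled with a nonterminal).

11

[E [T [T [F q]] & [F ( [E [E [T [F true]]] | [T [F q]]] )]]]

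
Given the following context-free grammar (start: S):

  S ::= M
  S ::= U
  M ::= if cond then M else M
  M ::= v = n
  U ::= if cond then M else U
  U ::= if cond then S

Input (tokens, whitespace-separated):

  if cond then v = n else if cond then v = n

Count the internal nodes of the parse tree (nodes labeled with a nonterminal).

6

[S [U if cond then [M v = n] else [U if cond then [S [M v = n]]]]]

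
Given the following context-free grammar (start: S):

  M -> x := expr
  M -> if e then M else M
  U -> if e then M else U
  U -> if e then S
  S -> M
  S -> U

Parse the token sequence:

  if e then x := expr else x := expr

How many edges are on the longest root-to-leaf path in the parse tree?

3

[S [M if e then [M x := expr] else [M x := expr]]]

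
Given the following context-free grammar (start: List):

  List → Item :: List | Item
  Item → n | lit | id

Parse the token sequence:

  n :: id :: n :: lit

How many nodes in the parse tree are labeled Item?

[List [Item n] :: [List [Item id] :: [List [Item n] :: [List [Item lit]]]]]

4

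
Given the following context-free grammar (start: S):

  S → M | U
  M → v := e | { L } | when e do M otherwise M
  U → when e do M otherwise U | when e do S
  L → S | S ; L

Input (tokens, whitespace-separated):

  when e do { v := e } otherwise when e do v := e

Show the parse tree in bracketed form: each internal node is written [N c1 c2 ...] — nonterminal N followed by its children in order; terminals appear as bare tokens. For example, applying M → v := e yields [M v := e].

S
U
when e do M otherwise U
when e do { L } otherwise U
when e do { S } otherwise U
when e do { M } otherwise U
when e do { v := e } otherwise U
when e do { v := e } otherwise when e do S
when e do { v := e } otherwise when e do M
when e do { v := e } otherwise when e do v := e

[S [U when e do [M { [L [S [M v := e]]] }] otherwise [U when e do [S [M v := e]]]]]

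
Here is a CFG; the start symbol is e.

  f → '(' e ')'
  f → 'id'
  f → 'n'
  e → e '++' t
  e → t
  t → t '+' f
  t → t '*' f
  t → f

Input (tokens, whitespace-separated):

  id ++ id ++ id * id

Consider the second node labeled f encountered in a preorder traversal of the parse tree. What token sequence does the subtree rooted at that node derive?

[e [e [e [t [f id]]] ++ [t [f id]]] ++ [t [t [f id]] * [f id]]]

id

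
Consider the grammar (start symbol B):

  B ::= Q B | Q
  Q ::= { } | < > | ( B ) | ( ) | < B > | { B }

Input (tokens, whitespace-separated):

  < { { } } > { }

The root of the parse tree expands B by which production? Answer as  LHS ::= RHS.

[B [Q < [B [Q { [B [Q { }]] }]] >] [B [Q { }]]]

B ::= Q B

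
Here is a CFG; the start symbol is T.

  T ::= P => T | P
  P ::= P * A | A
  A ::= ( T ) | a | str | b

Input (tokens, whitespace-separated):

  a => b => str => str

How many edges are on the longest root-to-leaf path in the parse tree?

[T [P [A a]] => [T [P [A b]] => [T [P [A str]] => [T [P [A str]]]]]]

6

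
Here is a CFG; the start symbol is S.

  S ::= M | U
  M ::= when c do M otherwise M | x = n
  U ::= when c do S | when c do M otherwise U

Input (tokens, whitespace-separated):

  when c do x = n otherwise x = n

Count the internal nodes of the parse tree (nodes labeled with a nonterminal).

[S [M when c do [M x = n] otherwise [M x = n]]]

4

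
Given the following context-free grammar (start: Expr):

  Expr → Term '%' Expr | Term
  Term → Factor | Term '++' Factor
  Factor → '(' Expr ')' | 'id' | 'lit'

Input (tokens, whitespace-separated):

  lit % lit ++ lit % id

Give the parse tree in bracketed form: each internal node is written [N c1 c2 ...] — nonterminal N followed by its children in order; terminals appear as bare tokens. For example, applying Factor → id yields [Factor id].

[Expr [Term [Factor lit]] % [Expr [Term [Term [Factor lit]] ++ [Factor lit]] % [Expr [Term [Factor id]]]]]

Expr
Term % Expr
Factor % Expr
lit % Expr
lit % Term % Expr
lit % Term ++ Factor % Expr
lit % Factor ++ Factor % Expr
lit % lit ++ Factor % Expr
lit % lit ++ lit % Expr
lit % lit ++ lit % Term
lit % lit ++ lit % Factor
lit % lit ++ lit % id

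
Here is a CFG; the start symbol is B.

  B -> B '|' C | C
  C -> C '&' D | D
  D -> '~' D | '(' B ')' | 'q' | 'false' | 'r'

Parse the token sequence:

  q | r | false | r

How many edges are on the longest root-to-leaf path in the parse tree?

6

[B [B [B [B [C [D q]]] | [C [D r]]] | [C [D false]]] | [C [D r]]]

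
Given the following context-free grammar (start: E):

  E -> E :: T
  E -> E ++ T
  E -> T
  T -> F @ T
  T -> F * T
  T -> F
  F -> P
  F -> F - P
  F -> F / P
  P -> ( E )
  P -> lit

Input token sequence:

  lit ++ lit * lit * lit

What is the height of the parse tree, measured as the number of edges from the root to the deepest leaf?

[E [E [T [F [P lit]]]] ++ [T [F [P lit]] * [T [F [P lit]] * [T [F [P lit]]]]]]

6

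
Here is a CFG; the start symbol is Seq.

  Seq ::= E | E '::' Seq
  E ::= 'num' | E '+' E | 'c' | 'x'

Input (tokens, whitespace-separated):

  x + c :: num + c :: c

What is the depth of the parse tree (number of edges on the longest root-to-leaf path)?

4

[Seq [E [E x] + [E c]] :: [Seq [E [E num] + [E c]] :: [Seq [E c]]]]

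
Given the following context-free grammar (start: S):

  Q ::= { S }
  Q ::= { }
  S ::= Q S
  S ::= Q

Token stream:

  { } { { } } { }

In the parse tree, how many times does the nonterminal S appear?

[S [Q { }] [S [Q { [S [Q { }]] }] [S [Q { }]]]]

4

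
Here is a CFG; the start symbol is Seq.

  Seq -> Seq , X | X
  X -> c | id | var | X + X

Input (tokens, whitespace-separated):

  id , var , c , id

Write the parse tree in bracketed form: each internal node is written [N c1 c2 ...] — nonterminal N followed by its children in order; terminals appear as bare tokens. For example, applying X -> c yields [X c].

Seq
Seq , X
Seq , X , X
Seq , X , X , X
X , X , X , X
id , X , X , X
id , var , X , X
id , var , c , X
id , var , c , id

[Seq [Seq [Seq [Seq [X id]] , [X var]] , [X c]] , [X id]]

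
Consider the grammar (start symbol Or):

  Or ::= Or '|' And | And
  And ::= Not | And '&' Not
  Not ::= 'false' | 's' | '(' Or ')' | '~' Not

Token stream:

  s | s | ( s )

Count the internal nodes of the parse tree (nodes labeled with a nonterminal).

12

[Or [Or [Or [And [Not s]]] | [And [Not s]]] | [And [Not ( [Or [And [Not s]]] )]]]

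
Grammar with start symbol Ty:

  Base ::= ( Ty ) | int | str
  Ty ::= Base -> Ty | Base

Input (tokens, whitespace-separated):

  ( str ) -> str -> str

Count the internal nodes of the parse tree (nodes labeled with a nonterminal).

[Ty [Base ( [Ty [Base str]] )] -> [Ty [Base str] -> [Ty [Base str]]]]

8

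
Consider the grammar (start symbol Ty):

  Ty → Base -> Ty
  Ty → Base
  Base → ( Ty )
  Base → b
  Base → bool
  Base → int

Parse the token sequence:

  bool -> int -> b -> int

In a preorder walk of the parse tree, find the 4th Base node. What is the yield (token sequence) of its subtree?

int

[Ty [Base bool] -> [Ty [Base int] -> [Ty [Base b] -> [Ty [Base int]]]]]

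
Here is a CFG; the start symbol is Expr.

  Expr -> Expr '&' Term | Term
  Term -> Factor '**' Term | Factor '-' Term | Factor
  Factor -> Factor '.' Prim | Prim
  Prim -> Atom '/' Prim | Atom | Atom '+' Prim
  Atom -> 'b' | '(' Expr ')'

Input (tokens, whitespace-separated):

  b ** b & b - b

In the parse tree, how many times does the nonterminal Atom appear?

[Expr [Expr [Term [Factor [Prim [Atom b]]] ** [Term [Factor [Prim [Atom b]]]]]] & [Term [Factor [Prim [Atom b]]] - [Term [Factor [Prim [Atom b]]]]]]

4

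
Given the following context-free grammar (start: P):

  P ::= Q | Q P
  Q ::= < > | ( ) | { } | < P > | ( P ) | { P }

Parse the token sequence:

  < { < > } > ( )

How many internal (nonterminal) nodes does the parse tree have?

8

[P [Q < [P [Q { [P [Q < >]] }]] >] [P [Q ( )]]]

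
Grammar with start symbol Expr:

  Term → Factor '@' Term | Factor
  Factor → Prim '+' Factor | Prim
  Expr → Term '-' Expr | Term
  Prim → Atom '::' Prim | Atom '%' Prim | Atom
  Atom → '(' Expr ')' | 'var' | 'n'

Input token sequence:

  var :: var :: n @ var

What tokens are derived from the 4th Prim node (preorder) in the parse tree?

[Expr [Term [Factor [Prim [Atom var] :: [Prim [Atom var] :: [Prim [Atom n]]]]] @ [Term [Factor [Prim [Atom var]]]]]]

var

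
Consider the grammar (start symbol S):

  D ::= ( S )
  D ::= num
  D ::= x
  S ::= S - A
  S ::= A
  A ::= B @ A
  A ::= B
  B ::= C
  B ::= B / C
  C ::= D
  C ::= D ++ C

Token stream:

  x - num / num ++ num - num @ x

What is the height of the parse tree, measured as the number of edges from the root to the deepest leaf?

[S [S [S [A [B [C [D x]]]]] - [A [B [B [C [D num]]] / [C [D num] ++ [C [D num]]]]]] - [A [B [C [D num]]] @ [A [B [C [D x]]]]]]

7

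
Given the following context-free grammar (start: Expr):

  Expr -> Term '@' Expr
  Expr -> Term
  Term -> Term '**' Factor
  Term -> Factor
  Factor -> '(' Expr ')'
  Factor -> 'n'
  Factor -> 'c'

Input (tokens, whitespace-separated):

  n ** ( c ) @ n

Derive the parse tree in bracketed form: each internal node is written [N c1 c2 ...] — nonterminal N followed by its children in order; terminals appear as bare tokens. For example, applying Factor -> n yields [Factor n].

Expr
Term @ Expr
Term ** Factor @ Expr
Factor ** Factor @ Expr
n ** Factor @ Expr
n ** ( Expr ) @ Expr
n ** ( Term ) @ Expr
n ** ( Factor ) @ Expr
n ** ( c ) @ Expr
n ** ( c ) @ Term
n ** ( c ) @ Factor
n ** ( c ) @ n

[Expr [Term [Term [Factor n]] ** [Factor ( [Expr [Term [Factor c]]] )]] @ [Expr [Term [Factor n]]]]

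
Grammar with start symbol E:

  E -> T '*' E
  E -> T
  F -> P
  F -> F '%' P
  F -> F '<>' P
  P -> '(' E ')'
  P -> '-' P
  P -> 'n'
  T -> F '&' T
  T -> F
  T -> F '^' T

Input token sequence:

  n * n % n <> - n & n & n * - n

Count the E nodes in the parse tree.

3

[E [T [F [P n]]] * [E [T [F [F [F [P n]] % [P n]] <> [P - [P n]]] & [T [F [P n]] & [T [F [P n]]]]] * [E [T [F [P - [P n]]]]]]]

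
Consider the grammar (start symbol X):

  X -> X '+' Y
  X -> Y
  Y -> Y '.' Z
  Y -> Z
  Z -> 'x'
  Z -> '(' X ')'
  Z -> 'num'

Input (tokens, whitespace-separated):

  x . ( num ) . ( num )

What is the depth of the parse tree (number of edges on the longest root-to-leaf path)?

[X [Y [Y [Y [Z x]] . [Z ( [X [Y [Z num]]] )]] . [Z ( [X [Y [Z num]]] )]]]

7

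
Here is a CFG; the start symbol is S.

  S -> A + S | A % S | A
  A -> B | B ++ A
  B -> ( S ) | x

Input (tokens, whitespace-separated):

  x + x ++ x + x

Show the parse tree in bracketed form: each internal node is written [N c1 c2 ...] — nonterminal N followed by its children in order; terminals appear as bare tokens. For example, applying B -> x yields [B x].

S
A + S
B + S
x + S
x + A + S
x + B ++ A + S
x + x ++ A + S
x + x ++ B + S
x + x ++ x + S
x + x ++ x + A
x + x ++ x + B
x + x ++ x + x

[S [A [B x]] + [S [A [B x] ++ [A [B x]]] + [S [A [B x]]]]]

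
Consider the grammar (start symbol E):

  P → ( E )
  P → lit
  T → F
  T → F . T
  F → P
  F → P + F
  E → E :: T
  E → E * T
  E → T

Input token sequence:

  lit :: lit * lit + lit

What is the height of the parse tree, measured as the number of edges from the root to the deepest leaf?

[E [E [E [T [F [P lit]]]] :: [T [F [P lit]]]] * [T [F [P lit] + [F [P lit]]]]]

6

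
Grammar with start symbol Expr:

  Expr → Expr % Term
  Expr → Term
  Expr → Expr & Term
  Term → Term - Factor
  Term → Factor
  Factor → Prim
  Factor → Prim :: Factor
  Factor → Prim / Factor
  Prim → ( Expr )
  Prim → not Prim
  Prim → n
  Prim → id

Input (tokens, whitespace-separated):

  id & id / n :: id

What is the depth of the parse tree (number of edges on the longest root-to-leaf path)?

[Expr [Expr [Term [Factor [Prim id]]]] & [Term [Factor [Prim id] / [Factor [Prim n] :: [Factor [Prim id]]]]]]

6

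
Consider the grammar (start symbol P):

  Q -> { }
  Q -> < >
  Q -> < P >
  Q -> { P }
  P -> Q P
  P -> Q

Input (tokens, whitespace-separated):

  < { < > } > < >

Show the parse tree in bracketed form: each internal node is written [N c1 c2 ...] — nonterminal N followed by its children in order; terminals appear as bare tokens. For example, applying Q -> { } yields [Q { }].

[P [Q < [P [Q { [P [Q < >]] }]] >] [P [Q < >]]]

P
Q P
< P > P
< Q > P
< { P } > P
< { Q } > P
< { < > } > P
< { < > } > Q
< { < > } > < >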